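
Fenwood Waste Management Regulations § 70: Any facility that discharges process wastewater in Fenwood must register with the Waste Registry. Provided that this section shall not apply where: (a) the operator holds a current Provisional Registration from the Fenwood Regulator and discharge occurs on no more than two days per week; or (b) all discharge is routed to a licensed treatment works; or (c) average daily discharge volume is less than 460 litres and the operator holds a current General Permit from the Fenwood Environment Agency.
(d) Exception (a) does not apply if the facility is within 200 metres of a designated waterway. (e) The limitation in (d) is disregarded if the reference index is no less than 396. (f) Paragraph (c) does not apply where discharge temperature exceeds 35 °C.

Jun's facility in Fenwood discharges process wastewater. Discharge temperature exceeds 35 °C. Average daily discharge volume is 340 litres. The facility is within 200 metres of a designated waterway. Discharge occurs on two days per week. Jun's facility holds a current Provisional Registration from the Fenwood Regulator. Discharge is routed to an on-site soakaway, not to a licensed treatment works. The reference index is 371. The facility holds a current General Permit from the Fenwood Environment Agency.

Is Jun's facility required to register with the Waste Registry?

Exception (a): a current Provisional Registration is held; discharge occurs on no more than two days per week — every condition holds. Turning to paragraphs (d)–(e): (d) applies — the facility is within 200 m of a designated waterway. (e), which would lift (d), is not triggered — the reference index is 371, short of 396. (a) is therefore removed.
Exception (b) fails — discharge is not routed to a licensed treatment works.
All of (c)'s requirements are met (average daily discharge volume is 340 litres, less than the 460 litres limit; a current General Permit is held). Turning to paragraph (f): (f) operates against (c): discharge temperature exceeds 35 °C. So (c) is unavailable.
No exception displaces § 70.

Yes — Jun's facility must register with the Waste Registry.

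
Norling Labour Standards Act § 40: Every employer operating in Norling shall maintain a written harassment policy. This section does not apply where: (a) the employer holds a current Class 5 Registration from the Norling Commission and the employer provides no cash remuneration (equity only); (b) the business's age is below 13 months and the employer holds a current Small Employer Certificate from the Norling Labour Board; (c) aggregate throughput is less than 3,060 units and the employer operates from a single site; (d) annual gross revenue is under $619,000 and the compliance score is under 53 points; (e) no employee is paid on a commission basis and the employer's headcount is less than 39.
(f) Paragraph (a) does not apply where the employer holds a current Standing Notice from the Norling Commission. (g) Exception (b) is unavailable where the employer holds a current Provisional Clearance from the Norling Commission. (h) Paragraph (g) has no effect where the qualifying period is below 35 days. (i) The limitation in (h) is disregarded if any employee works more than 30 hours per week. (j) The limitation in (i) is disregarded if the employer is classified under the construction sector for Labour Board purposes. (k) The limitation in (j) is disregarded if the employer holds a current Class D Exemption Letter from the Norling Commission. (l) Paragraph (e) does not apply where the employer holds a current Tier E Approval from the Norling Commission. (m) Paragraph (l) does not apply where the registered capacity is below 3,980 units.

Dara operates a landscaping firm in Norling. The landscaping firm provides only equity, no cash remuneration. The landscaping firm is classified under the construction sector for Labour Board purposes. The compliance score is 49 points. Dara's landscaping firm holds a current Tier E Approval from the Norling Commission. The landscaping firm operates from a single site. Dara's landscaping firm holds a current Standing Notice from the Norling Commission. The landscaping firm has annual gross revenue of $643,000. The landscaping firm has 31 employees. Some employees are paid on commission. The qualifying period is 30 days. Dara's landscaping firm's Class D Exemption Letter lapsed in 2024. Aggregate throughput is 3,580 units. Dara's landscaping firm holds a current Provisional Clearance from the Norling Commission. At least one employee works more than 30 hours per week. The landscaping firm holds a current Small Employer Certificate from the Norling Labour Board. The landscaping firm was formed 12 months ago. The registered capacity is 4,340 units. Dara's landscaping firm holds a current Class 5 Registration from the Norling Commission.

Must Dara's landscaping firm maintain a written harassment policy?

All of (a)'s requirements are met (a current Class 5 Registration is held; remuneration is equity-only). But applying paragraph (f): (f) applies — a current Standing Notice is held. So (a) is unavailable.
Exception (b) is satisfied on its face — the business's age is 12 months, below the 13 months limit; a current Small Employer Certificate is held. Considering the limiting provisions: (g) is triggered (a current Provisional Clearance is held), but is set aside by (h): (h) operates against (g): the qualifying period is 30 days, below the 35 days limit. (i) is engaged (at least one employee exceeds 30 hours/week), but is displaced by (j): (j) operates against (i): the landscaping firm is classified under the construction sector. (k), which would lift (j), is not triggered — the Class D Exemption Letter is not current. (b) remains available.
Exception (c) does not apply: aggregate throughput is 3,580 units, not less than 3,060 units.
Exception (d) does not apply: annual gross revenue is $643,000, not under $619,000.
Exception (e) fails — some employees are paid on commission.

No — exception (b) applies; Dara's landscaping firm is not required to maintain a written harassment policy.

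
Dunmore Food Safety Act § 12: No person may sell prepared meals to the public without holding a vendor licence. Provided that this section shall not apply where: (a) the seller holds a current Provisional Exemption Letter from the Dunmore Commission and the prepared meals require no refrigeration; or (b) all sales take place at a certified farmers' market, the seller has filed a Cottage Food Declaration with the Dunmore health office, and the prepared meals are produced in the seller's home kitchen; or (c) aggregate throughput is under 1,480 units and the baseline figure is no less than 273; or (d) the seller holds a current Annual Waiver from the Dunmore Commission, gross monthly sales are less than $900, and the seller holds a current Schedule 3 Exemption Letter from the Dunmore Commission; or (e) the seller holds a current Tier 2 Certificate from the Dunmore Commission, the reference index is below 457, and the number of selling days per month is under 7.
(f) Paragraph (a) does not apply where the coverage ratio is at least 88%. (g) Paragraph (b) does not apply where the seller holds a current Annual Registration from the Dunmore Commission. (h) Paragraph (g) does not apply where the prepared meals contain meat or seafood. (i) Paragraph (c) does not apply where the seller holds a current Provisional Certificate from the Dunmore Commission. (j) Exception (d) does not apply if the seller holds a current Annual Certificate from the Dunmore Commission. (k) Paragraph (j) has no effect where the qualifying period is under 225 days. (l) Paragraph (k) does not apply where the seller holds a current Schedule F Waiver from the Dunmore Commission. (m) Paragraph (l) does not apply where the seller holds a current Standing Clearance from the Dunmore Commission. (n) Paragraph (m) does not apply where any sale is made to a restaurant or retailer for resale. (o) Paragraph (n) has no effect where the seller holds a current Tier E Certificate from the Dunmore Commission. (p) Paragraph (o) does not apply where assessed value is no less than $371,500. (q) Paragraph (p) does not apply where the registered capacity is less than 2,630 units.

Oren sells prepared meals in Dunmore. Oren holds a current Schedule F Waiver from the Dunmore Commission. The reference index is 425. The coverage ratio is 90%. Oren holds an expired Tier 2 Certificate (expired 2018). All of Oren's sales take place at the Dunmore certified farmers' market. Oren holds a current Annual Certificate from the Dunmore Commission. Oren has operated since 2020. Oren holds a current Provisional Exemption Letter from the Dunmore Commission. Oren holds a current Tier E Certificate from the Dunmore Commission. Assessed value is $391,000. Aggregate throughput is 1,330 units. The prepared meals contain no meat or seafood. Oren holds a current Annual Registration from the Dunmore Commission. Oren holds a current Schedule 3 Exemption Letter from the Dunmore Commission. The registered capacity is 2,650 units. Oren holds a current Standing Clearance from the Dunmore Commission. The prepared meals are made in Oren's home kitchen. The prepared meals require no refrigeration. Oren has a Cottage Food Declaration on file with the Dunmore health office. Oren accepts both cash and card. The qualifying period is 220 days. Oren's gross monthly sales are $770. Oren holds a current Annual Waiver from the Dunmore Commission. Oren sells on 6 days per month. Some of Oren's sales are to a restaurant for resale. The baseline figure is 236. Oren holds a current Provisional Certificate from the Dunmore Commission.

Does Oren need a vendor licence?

Exception (a)'s conditions are all satisfied: a current Provisional Exemption Letter is held; the prepared meals are shelf-stable. However, paragraph (f) must be considered: (f) is engaged — the coverage ratio is 90%, meeting the 88% threshold. So (a) is unavailable.
All of (b)'s requirements are met (all sales are at a certified farmers' market; a Cottage Food Declaration is on file; the prepared meals are home-kitchen produced). Turning to paragraphs (g)–(h): (g) operates — a current Annual Registration is held. (h), which would lift (g), is not engaged — the prepared meals contain no meat or seafood. (b) is therefore removed.
Exception (c) requires that the baseline figure is no less than 273; but the baseline figure is 236, short of 273, so (c) is unavailable.
Exception (d): a current Annual Waiver is held; gross monthly sales are $770, less than the $900 limit; a current Schedule 3 Exemption Letter is held — every condition holds. Turning to paragraphs (j)–(q): (j) operates against (d): a current Annual Certificate is held. (k) would limit (j) — the qualifying period is 220 days, under the 225 days limit — but (l) sets (k) aside: (l) is engaged — a current Schedule F Waiver is held. (m) applies (a current Standing Clearance is held), but yields to (n): (n) operates against (m): some sales are to a restaurant for resale. (o) would limit (n) — a current Tier E Certificate is held — but (p) sets (o) aside: (p) is triggered — assessed value is $391,000, meeting the $371,500 threshold. (q), which would lift (p), is not engaged — the registered capacity is 2,650 units, not less than 2,630 units. So (d) is unavailable.
Exception (e) does not apply: no current Tier 2 Certificate is held.
No exception displaces § 12.

Yes — Oren must hold a vendor licence.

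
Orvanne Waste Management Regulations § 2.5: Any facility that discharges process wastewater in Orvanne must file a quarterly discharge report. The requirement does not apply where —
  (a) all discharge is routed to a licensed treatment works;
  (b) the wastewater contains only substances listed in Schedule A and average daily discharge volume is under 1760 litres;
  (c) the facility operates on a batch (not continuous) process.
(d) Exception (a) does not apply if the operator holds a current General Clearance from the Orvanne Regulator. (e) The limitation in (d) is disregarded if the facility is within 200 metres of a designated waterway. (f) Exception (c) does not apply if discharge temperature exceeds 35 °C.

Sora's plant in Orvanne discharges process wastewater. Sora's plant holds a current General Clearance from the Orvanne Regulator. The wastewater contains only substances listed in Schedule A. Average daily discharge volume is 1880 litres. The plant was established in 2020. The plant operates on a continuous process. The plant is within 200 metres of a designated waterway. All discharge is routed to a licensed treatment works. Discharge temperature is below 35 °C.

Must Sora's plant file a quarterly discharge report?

All of (a)'s requirements are met (discharge is routed to a licensed treatment works). Applying paragraphs (d)–(e): (d) would limit (a) — a current General Clearance is held — but (e) sets (d) aside: (e) applies — the plant is within 200 m of a designated waterway. (a) remains available.
Exception (b) requires that average daily discharge volume is under 1760 litres; but average daily discharge volume is 1880 litres, not under 1760 litres, so (b) is unavailable.
Exception (c) does not apply: the facility operates on a continuous process.

No — exception (a) applies; Sora's plant is not required to file a quarterly discharge report.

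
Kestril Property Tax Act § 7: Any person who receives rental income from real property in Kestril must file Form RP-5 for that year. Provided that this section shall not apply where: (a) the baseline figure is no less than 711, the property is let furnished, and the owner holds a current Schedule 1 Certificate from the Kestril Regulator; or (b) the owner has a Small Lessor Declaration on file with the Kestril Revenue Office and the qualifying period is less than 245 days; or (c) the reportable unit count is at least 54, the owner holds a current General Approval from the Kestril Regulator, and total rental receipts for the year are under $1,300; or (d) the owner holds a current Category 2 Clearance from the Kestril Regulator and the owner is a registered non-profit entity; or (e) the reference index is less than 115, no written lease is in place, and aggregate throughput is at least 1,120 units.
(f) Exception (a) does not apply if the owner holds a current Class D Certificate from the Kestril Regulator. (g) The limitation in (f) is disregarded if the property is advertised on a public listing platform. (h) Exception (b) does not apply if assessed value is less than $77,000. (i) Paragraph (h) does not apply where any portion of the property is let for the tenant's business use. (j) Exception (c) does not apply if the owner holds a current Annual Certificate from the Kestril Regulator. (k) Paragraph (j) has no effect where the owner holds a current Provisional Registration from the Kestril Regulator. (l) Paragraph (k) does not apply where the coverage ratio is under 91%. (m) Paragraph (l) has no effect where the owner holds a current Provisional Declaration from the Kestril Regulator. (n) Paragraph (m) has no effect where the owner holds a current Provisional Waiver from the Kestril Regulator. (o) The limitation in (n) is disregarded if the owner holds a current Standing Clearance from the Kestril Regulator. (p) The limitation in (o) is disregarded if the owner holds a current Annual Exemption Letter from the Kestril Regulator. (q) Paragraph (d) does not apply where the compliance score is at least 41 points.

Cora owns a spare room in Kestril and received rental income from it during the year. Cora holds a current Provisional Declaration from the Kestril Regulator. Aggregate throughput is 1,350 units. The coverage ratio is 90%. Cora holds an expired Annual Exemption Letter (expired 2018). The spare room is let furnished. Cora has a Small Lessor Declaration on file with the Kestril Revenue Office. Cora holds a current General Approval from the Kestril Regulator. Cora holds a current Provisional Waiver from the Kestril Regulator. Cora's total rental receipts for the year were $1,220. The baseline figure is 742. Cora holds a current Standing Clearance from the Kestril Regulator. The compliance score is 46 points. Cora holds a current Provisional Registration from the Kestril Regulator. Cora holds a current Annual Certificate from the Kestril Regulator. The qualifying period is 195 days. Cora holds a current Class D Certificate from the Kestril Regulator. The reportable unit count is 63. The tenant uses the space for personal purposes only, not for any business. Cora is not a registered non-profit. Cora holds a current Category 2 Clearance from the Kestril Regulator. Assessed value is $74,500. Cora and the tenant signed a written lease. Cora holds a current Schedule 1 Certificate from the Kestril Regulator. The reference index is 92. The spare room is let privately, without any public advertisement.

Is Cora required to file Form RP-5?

No — exception (c) applies; Cora is not required to file Form RP-5.

Exception (a) is satisfied on its face — the baseline figure is 742, meeting the 711 threshold; the property is let furnished; a current Schedule 1 Certificate is held. Turning to paragraphs (f)–(g): (f) operates against (a): a current Class D Certificate is held. (g), which would lift (f), is not triggered — the property is let privately without advertisement. Exception (a) does not apply.
Exception (b): a Small Lessor Declaration is on file; the qualifying period is 195 days, less than the 245 days limit — every condition holds. Turning to paragraphs (h)–(i): (h) is triggered — assessed value is $74,500, less than the $77,000 limit. (i), which would lift (h), does not operate here — the space is used for personal purposes only. Exception (b) does not apply.
All of (c)'s requirements are met (the reportable unit count is 63, meeting the 54 threshold; a current General Approval is held; total rental receipts for the year are $1,220, under the $1,300 limit). Considering the limiting provisions: (j) operates (a current Annual Certificate is held), but is overridden by (k): (k) operates against (j): a current Provisional Registration is held. (l) would limit (k) — the coverage ratio is 90%, under the 91% limit — but (m) sets (l) aside: (m) operates against (l): a current Provisional Declaration is held. (n) operates (a current Provisional Waiver is held), but is itself disapplied by (o): (o) operates — a current Standing Clearance is held. (p) is inapplicable (the Annual Exemption Letter is not current), so (o) stands. Exception (c) stands.
Exception (d) requires that the owner is a registered non-profit entity; but Cora is not a registered non-profit, so (d) is unavailable.
Exception (e) requires that no written lease is in place; but a written lease is in place, so (e) is unavailable.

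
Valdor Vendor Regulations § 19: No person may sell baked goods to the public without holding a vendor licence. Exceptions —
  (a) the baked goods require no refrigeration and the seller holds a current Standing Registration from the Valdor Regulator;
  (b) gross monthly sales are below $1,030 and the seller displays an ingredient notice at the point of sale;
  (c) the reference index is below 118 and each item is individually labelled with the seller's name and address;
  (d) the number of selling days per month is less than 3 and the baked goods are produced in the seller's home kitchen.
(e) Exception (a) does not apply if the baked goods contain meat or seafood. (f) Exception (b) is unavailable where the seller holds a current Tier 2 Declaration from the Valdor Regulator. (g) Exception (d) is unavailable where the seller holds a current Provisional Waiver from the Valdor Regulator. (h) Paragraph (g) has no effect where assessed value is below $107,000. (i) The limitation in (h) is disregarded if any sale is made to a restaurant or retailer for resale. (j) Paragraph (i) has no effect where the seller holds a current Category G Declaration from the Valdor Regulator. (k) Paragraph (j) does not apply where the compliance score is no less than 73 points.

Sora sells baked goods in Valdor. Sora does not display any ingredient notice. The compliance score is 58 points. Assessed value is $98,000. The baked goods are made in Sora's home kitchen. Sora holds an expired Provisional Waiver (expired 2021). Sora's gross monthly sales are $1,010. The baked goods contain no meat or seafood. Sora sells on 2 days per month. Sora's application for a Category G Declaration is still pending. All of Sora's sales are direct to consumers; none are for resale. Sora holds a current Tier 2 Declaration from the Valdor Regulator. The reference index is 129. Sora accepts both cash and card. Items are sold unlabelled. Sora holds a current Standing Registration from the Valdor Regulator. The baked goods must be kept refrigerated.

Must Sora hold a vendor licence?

Exception (a) requires that the baked goods require no refrigeration; but the baked goods require refrigeration, so (a) is unavailable.
Exception (b) does not apply: no ingredient notice is displayed.
Exception (c) does not apply: the reference index is 129, not below 118.
Exception (d)'s conditions are all satisfied: the number of selling days per month is 2, less than the 3 limit; the baked goods are home-kitchen produced. Applying paragraphs (g)–(k): (g), which would limit (d), is inapplicable: there is no Provisional Waiver in force. (d) remains available.

No — exception (d) applies; Sora is not required to hold a vendor licence.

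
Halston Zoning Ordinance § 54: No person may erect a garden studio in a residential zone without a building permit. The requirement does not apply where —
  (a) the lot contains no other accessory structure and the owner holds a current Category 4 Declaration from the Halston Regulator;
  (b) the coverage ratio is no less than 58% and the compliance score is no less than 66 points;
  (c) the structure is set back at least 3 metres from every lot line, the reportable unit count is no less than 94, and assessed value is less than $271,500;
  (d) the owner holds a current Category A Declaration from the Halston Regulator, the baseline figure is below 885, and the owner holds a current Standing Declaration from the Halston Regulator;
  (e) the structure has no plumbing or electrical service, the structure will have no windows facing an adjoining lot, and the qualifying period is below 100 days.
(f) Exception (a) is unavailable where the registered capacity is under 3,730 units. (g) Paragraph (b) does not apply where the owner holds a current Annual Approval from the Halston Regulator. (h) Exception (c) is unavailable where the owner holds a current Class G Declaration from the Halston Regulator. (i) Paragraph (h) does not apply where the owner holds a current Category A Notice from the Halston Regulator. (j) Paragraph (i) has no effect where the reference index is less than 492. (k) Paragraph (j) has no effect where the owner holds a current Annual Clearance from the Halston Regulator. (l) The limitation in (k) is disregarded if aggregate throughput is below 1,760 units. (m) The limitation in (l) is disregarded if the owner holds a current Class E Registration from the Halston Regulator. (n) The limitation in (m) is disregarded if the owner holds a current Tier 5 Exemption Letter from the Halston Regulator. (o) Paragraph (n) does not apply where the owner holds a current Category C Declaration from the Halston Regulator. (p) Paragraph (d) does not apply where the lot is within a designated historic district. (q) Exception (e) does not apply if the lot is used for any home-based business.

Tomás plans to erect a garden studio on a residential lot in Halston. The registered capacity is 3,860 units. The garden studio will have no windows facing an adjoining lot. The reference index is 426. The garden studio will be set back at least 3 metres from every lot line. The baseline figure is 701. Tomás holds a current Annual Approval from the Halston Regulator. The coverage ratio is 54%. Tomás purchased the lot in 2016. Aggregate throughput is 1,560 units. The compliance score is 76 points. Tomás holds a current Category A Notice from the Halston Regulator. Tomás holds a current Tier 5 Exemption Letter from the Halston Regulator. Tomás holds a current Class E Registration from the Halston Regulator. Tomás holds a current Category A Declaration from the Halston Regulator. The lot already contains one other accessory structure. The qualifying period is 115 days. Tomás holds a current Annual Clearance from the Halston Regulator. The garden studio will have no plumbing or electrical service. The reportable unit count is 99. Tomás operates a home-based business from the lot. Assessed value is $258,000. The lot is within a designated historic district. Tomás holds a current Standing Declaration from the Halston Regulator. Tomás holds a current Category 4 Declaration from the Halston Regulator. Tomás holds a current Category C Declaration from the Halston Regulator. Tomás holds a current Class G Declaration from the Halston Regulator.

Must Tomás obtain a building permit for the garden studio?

Exception (a) requires that the lot contains no other accessory structure; but the lot already has another accessory structure, so (a) is unavailable.
Exception (b) fails — the coverage ratio is 54%, short of 58%.
Exception (c) is satisfied on its face — the setback is at least 3 m on every side; the reportable unit count is 99, meeting the 94 threshold; assessed value is $258,000, less than the $271,500 limit. Applying paragraphs (h)–(o): (h) is engaged (a current Class G Declaration is held), but yields to (i): (i) is engaged — a current Category A Notice is held. (j) would limit (i) — the reference index is 426, less than the 492 limit — but (k) sets (j) aside: (k) applies — a current Annual Clearance is held. (l) would limit (k) — aggregate throughput is 1,560 units, below the 1,760 units limit — but (m) sets (l) aside: (m) operates — a current Class E Registration is held. (n) would limit (m) — a current Tier 5 Exemption Letter is held — but (o) sets (n) aside: (o) is triggered — a current Category C Declaration is held. (c) remains available.
All of (d)'s requirements are met (a current Category A Declaration is held; the baseline figure is 701, below the 885 limit; a current Standing Declaration is held). But applying paragraph (p): (p) operates against (d): the lot is in a historic district. So (d) is unavailable.
Exception (e) does not apply: the qualifying period is 115 days, not below 100 days.

No — exception (c) applies; Tomás does not need a building permit.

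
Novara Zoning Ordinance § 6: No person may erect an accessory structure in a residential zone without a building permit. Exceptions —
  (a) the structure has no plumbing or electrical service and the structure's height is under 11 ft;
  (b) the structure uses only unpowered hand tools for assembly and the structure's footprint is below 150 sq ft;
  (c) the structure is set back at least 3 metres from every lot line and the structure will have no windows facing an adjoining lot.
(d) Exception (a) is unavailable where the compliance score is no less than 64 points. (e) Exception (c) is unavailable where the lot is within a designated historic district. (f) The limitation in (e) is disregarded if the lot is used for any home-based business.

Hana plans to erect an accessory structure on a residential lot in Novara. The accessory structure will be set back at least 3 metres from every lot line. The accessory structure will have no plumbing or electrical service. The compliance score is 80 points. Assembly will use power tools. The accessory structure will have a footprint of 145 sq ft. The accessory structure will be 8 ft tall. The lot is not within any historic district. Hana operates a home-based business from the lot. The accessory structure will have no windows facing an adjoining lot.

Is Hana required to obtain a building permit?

Exception (a) is satisfied on its face — there is no plumbing or electrical service; the structure's height is 8 ft, under the 11 ft limit. But: (d) applies — the compliance score is 80 points, meeting the 64 points threshold. (a) is therefore removed.
Exception (b) does not apply: assembly uses power tools.
All of (c)'s requirements are met (the setback is at least 3 m on every side; no windows face an adjoining lot). Applying paragraphs (e)–(f): (e) is inapplicable — the lot is not in a historic district. (c) remains available.

No — exception (c) applies; Hana does not need a building permit.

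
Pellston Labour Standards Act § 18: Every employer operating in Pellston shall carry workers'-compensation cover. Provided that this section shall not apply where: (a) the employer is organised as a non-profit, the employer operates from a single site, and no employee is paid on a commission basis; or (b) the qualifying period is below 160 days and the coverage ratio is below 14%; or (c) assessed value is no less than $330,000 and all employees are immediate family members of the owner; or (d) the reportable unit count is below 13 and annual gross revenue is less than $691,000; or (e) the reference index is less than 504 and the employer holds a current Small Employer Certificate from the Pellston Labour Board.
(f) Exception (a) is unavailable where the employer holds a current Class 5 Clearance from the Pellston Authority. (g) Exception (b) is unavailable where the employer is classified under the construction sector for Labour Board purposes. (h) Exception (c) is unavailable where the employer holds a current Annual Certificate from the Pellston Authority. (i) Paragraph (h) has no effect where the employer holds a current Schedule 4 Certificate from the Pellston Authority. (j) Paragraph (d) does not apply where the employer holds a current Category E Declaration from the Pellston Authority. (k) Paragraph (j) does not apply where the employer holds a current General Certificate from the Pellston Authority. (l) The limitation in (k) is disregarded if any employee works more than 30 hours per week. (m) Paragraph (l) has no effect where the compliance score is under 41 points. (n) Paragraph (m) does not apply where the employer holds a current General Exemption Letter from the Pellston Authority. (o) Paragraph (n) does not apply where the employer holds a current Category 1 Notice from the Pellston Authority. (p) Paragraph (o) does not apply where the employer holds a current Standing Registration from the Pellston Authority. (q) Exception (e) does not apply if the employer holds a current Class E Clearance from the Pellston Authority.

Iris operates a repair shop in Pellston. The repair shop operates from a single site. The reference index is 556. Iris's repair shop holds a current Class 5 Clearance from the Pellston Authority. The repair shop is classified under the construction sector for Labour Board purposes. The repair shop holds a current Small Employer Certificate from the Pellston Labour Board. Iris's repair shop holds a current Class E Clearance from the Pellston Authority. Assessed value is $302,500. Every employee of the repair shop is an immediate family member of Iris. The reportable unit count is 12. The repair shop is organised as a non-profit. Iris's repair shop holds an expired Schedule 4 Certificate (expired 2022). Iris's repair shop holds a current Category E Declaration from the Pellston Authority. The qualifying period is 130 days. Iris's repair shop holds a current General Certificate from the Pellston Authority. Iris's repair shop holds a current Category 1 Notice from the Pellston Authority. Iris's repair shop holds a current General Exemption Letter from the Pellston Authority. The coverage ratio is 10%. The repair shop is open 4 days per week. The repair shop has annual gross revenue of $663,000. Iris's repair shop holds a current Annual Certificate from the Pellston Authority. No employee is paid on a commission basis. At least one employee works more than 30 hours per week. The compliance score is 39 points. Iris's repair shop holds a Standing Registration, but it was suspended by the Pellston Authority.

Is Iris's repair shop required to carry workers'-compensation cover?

Exception (a)'s conditions are all satisfied: the employer is a non-profit; the employer operates from a single site; no employee is paid on commission. Turning to paragraph (f): (f) operates against (a): a current Class 5 Clearance is held. Exception (a) does not apply.
Exception (b)'s conditions are all satisfied: the qualifying period is 130 days, below the 160 days limit; the coverage ratio is 10%, below the 14% limit. But: (g) operates against (b): the repair shop is classified under the construction sector. (b) is therefore removed.
Exception (c) fails — assessed value is $302,500, short of $330,000.
Exception (d): the reportable unit count is 12, below the 13 limit; annual gross revenue is $663,000, less than the $691,000 limit — every condition holds. Considering the limiting provisions: (j) would limit (d) — a current Category E Declaration is held — but (k) sets (j) aside: (k) operates against (j): a current General Certificate is held. (l) is engaged (at least one employee exceeds 30 hours/week), but is itself disapplied by (m): (m) operates — the compliance score is 39 points, under the 41 points limit. (n) would limit (m) — a current General Exemption Letter is held — but (o) sets (n) aside: (o) operates against (n): a current Category 1 Notice is held. (p) is inapplicable (the Standing Registration is not current), so (o) stands. (d) remains available.
Exception (e) does not apply: the reference index is 556, not less than 504.

No — exception (d) applies; Iris's repair shop is not required to carry workers'-compensation cover.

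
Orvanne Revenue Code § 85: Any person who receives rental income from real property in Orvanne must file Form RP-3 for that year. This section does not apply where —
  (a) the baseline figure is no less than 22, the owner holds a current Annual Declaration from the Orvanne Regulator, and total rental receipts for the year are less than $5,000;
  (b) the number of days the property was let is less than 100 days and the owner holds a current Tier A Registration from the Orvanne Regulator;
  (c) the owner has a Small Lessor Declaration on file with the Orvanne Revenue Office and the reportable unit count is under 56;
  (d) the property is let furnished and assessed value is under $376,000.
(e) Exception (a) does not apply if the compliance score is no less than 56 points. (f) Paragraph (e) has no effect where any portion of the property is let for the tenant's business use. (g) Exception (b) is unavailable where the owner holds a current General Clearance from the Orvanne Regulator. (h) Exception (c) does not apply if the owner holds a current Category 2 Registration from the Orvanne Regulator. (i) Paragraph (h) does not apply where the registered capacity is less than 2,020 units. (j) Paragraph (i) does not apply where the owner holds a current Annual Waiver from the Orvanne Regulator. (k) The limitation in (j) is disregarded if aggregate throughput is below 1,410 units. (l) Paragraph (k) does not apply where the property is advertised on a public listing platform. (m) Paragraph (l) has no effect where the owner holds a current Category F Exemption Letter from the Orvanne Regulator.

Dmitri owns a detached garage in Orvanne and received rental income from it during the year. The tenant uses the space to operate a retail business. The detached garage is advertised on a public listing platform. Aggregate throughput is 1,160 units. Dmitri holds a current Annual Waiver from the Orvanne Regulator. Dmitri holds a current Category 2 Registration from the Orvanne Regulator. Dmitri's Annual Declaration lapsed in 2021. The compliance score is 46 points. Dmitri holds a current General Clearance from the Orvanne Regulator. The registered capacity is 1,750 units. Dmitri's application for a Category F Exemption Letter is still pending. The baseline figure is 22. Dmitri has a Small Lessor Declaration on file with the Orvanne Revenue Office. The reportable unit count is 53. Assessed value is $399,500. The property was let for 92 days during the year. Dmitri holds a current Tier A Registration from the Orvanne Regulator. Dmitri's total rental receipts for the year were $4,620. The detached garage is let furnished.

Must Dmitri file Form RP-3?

Yes — Dmitri must file Form RP-3.

Exception (a) fails — there is no Annual Declaration in force.
Exception (b)'s conditions are all satisfied: the number of days the property was let is 92 days, less than the 100 days limit; a current Tier A Registration is held. But applying paragraph (g): (g) applies — a current General Clearance is held. Exception (b) does not apply.
All of (c)'s requirements are met (a Small Lessor Declaration is on file; the reportable unit count is 53, under the 56 limit). Turning to paragraphs (h)–(m): (h) operates against (c): a current Category 2 Registration is held. (i) would limit (h) — the registered capacity is 1,750 units, less than the 2,020 units limit — but (j) sets (i) aside: (j) operates against (i): a current Annual Waiver is held. (k) would limit (j) — aggregate throughput is 1,160 units, below the 1,410 units limit — but (l) sets (k) aside: (l) operates — the property is publicly advertised. (m) is not triggered (the Category F Exemption Letter is not current), so (l) stands. (c) is therefore removed.
Exception (d) does not apply: assessed value is $399,500, not under $376,000.
No exception is made out. Dmitri falls within the general rule.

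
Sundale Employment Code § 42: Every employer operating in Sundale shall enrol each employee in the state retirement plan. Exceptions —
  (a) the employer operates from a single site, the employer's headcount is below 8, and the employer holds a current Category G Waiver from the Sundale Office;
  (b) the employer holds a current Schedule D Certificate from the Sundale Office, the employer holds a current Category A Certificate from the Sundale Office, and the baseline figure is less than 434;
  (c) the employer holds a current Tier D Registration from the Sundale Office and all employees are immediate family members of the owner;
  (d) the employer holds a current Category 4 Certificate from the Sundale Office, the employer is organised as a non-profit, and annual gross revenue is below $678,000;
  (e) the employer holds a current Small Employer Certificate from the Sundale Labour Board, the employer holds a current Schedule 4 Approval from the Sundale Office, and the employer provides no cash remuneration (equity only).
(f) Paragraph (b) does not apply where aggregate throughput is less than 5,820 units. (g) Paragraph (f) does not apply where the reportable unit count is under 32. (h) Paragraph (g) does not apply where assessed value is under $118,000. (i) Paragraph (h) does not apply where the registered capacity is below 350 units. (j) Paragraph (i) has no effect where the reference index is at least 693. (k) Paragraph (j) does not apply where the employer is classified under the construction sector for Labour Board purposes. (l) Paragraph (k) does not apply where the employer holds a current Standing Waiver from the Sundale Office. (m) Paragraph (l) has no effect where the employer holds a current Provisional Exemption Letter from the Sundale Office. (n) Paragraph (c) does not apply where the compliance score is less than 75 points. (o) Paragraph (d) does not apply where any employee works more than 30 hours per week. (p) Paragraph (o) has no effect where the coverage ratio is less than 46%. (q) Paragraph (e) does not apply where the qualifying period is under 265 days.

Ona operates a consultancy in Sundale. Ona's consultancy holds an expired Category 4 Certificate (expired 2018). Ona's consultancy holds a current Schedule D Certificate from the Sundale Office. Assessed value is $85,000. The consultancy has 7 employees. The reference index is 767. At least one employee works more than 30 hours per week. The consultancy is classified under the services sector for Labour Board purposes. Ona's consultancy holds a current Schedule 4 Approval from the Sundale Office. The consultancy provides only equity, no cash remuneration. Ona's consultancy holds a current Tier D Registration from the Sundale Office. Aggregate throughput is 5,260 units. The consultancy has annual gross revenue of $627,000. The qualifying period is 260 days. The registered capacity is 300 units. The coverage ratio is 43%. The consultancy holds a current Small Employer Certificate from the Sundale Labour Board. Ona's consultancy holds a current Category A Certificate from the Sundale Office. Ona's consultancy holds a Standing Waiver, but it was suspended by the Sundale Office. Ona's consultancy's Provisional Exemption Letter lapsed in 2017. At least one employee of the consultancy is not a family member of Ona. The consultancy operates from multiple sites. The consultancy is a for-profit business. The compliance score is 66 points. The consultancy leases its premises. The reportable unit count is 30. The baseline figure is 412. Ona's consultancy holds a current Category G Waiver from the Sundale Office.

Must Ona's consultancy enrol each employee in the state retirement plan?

Yes — Ona's consultancy must enrol each employee in the state retirement plan.

Exception (a) does not apply: the employer operates from multiple sites.
Exception (b) is satisfied on its face — a current Schedule D Certificate is held; a current Category A Certificate is held; the baseline figure is 412, less than the 434 limit. However, paragraphs (f)–(m) must be considered: (f) operates against (b): aggregate throughput is 5,260 units, less than the 5,820 units limit. (g) is engaged (the reportable unit count is 30, under the 32 limit), but is displaced by (h): (h) is triggered — assessed value is $85,000, under the $118,000 limit. (i) applies (the registered capacity is 300 units, below the 350 units limit), but is itself disapplied by (j): (j) is triggered — the reference index is 767, meeting the 693 threshold. (k) is not triggered (the consultancy is classified under the services sector), so (j) stands. So (b) is unavailable.
Exception (c) fails — at least one employee is not a family member.
Exception (d) fails — the Category 4 Certificate is not current.
Exception (e) is satisfied on its face — a current Small Employer Certificate is held; a current Schedule 4 Approval is held; remuneration is equity-only. But applying paragraph (q): (q) operates against (e): the qualifying period is 260 days, under the 265 days limit. (e) is therefore removed.
No exception is made out. Ona's consultancy falls within the general rule.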